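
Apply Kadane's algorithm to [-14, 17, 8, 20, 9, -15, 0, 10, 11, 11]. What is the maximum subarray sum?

Using Kadane's algorithm on [-14, 17, 8, 20, 9, -15, 0, 10, 11, 11]:

Scanning through the array:
Position 1 (value 17): max_ending_here = 17, max_so_far = 17
Position 2 (value 8): max_ending_here = 25, max_so_far = 25
Position 3 (value 20): max_ending_here = 45, max_so_far = 45
Position 4 (value 9): max_ending_here = 54, max_so_far = 54
Position 5 (value -15): max_ending_here = 39, max_so_far = 54
Position 6 (value 0): max_ending_here = 39, max_so_far = 54
Position 7 (value 10): max_ending_here = 49, max_so_far = 54
Position 8 (value 11): max_ending_here = 60, max_so_far = 60
Position 9 (value 11): max_ending_here = 71, max_so_far = 71

Maximum subarray: [17, 8, 20, 9, -15, 0, 10, 11, 11]
Maximum sum: 71

The maximum subarray is [17, 8, 20, 9, -15, 0, 10, 11, 11] with sum 71. This subarray runs from index 1 to index 9.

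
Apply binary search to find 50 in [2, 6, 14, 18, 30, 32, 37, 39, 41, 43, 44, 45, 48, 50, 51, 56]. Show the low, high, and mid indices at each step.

Binary search for 50 in [2, 6, 14, 18, 30, 32, 37, 39, 41, 43, 44, 45, 48, 50, 51, 56]:

lo=0, hi=15, mid=7, arr[mid]=39 -> 39 < 50, search right half
lo=8, hi=15, mid=11, arr[mid]=45 -> 45 < 50, search right half
lo=12, hi=15, mid=13, arr[mid]=50 -> Found target at index 13!

Binary search finds 50 at index 13 after 3 comparisons. The search repeatedly halves the search space by comparing with the middle element.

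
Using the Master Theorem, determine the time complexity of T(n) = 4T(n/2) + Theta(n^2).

Master Theorem for T(n) = 4T(n/2) + O(n^2):

a = 4, b = 2, c = 2
log_b(a) = log_2(4) = 2.0000

Case 2: c = 2 = log_2(4) = 2.0000
T(n) = O(n^2 log n) = O(n^2 log n)

For T(n) = 4T(n/2) + O(n^2): log_2(4) = 2.0000. This is Case 2 of the Master Theorem (c = log_b(a), equal work at all levels), giving O(n^2 log n).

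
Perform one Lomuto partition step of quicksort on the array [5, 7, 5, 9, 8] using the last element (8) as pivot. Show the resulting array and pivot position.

Lomuto partition with pivot = 8:

Initial array: [5, 7, 5, 9, 8]

arr[0]=5 <= 8: swap with position 0, array becomes [5, 7, 5, 9, 8]
arr[1]=7 <= 8: swap with position 1, array becomes [5, 7, 5, 9, 8]
arr[2]=5 <= 8: swap with position 2, array becomes [5, 7, 5, 9, 8]
arr[3]=9 > 8: no swap

Place pivot at position 3: [5, 7, 5, 8, 9]
Pivot position: 3

After partitioning with pivot 8, the array becomes [5, 7, 5, 8, 9]. The pivot is placed at index 3. All elements to the left of the pivot are <= 8, and all elements to the right are > 8.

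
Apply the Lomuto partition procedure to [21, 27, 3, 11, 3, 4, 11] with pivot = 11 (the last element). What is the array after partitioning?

Lomuto partition with pivot = 11:

Initial array: [21, 27, 3, 11, 3, 4, 11]

arr[0]=21 > 11: no swap
arr[1]=27 > 11: no swap
arr[2]=3 <= 11: swap with position 0, array becomes [3, 27, 21, 11, 3, 4, 11]
arr[3]=11 <= 11: swap with position 1, array becomes [3, 11, 21, 27, 3, 4, 11]
arr[4]=3 <= 11: swap with position 2, array becomes [3, 11, 3, 27, 21, 4, 11]
arr[5]=4 <= 11: swap with position 3, array becomes [3, 11, 3, 4, 21, 27, 11]

Place pivot at position 4: [3, 11, 3, 4, 11, 27, 21]
Pivot position: 4

After partitioning with pivot 11, the array becomes [3, 11, 3, 4, 11, 27, 21]. The pivot is placed at index 4. All elements to the left of the pivot are <= 11, and all elements to the right are > 11.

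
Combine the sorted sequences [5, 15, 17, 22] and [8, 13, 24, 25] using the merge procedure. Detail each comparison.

Merging process:

Compare 5 vs 8: take 5 from left. Merged: [5]
Compare 15 vs 8: take 8 from right. Merged: [5, 8]
Compare 15 vs 13: take 13 from right. Merged: [5, 8, 13]
Compare 15 vs 24: take 15 from left. Merged: [5, 8, 13, 15]
Compare 17 vs 24: take 17 from left. Merged: [5, 8, 13, 15, 17]
Compare 22 vs 24: take 22 from left. Merged: [5, 8, 13, 15, 17, 22]
Append remaining from right: [24, 25]. Merged: [5, 8, 13, 15, 17, 22, 24, 25]

Final merged array: [5, 8, 13, 15, 17, 22, 24, 25]
Total comparisons: 6

The merged array is [5, 8, 13, 15, 17, 22, 24, 25], requiring 6 comparisons. The merge step runs in O(n) time where n is the total number of elements.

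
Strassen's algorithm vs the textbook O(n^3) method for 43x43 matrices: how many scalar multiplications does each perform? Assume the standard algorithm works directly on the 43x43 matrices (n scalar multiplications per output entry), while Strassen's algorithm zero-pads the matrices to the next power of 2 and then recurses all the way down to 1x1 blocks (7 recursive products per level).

Matrix multiplication for 43x43 matrices:

Strassen's algorithm requires power-of-2 dimensions. Pad 43x43 to 64x64 (next power of 2).

Standard algorithm: 43^3 = 79507 multiplications
Strassen's algorithm: 7^(log2(64)) = 7^6 = 117649 multiplications
Difference: 79507 - 117649 = -38142 (Strassen uses MORE here due to padding overhead — for small or just-over-power-of-2 n, padding can outweigh the per-level savings)

Standard: 79507 multiplications (43^3). Strassen: 117649 multiplications (7^6, after padding to 64x64). Strassen reduces 8 recursive multiplications to 7 at each level.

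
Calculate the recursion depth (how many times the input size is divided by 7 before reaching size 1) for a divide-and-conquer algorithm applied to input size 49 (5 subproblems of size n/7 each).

For divide and conquer with division factor 7:

Problem sizes at each level:
Level 0: 49
Level 1: 7
Level 2: 1

The root is level 0 and the size-1 base case is level 2 (the tree spans levels 0 through 2, i.e. 3 levels counting the root), so the depth is the number of divisions: log_7(49) = 2

The recursion tree depth is log_7(49) = 2. At each level, the problem size is divided by 7, so it takes 2 divisions to reduce to a base case of size 1. The algorithm makes 5 recursive calls at each level.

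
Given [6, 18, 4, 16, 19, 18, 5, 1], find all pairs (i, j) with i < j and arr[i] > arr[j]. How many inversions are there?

Finding inversions in [6, 18, 4, 16, 19, 18, 5, 1]:

(0, 2): arr[0]=6 > arr[2]=4
(0, 6): arr[0]=6 > arr[6]=5
(0, 7): arr[0]=6 > arr[7]=1
(1, 2): arr[1]=18 > arr[2]=4
(1, 3): arr[1]=18 > arr[3]=16
(1, 6): arr[1]=18 > arr[6]=5
(1, 7): arr[1]=18 > arr[7]=1
(2, 7): arr[2]=4 > arr[7]=1
(3, 6): arr[3]=16 > arr[6]=5
(3, 7): arr[3]=16 > arr[7]=1
(4, 5): arr[4]=19 > arr[5]=18
(4, 6): arr[4]=19 > arr[6]=5
(4, 7): arr[4]=19 > arr[7]=1
(5, 6): arr[5]=18 > arr[6]=5
(5, 7): arr[5]=18 > arr[7]=1
(6, 7): arr[6]=5 > arr[7]=1

Total inversions: 16

The array has 16 inversion(s): (0,2), (0,6), (0,7), (1,2), (1,3), (1,6), (1,7), (2,7), (3,6), (3,7), (4,5), (4,6), (4,7), (5,6), (5,7), (6,7). Each pair (i,j) satisfies i < j and arr[i] > arr[j].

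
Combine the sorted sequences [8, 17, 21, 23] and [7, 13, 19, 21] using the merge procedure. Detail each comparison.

Merging process:

Compare 8 vs 7: take 7 from right. Merged: [7]
Compare 8 vs 13: take 8 from left. Merged: [7, 8]
Compare 17 vs 13: take 13 from right. Merged: [7, 8, 13]
Compare 17 vs 19: take 17 from left. Merged: [7, 8, 13, 17]
Compare 21 vs 19: take 19 from right. Merged: [7, 8, 13, 17, 19]
Compare 21 vs 21: take 21 from left. Merged: [7, 8, 13, 17, 19, 21]
Compare 23 vs 21: take 21 from right. Merged: [7, 8, 13, 17, 19, 21, 21]
Append remaining from left: [23]. Merged: [7, 8, 13, 17, 19, 21, 21, 23]

Final merged array: [7, 8, 13, 17, 19, 21, 21, 23]
Total comparisons: 7

The merged array is [7, 8, 13, 17, 19, 21, 21, 23], requiring 7 comparisons. The merge step runs in O(n) time where n is the total number of elements.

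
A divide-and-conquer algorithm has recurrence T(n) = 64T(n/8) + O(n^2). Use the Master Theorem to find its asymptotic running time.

Master Theorem for T(n) = 64T(n/8) + O(n^2):

a = 64, b = 8, c = 2
log_b(a) = log_8(64) = 2.0000

Case 2: c = 2 = log_8(64) = 2.0000
T(n) = O(n^2 log n) = O(n^2 log n)

For T(n) = 64T(n/8) + O(n^2): log_8(64) = 2.0000. This is Case 2 of the Master Theorem (c = log_b(a), equal work at all levels), giving O(n^2 log n).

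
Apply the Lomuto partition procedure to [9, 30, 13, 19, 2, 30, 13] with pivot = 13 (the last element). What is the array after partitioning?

Lomuto partition with pivot = 13:

Initial array: [9, 30, 13, 19, 2, 30, 13]

arr[0]=9 <= 13: swap with position 0, array becomes [9, 30, 13, 19, 2, 30, 13]
arr[1]=30 > 13: no swap
arr[2]=13 <= 13: swap with position 1, array becomes [9, 13, 30, 19, 2, 30, 13]
arr[3]=19 > 13: no swap
arr[4]=2 <= 13: swap with position 2, array becomes [9, 13, 2, 19, 30, 30, 13]
arr[5]=30 > 13: no swap

Place pivot at position 3: [9, 13, 2, 13, 30, 30, 19]
Pivot position: 3

After partitioning with pivot 13, the array becomes [9, 13, 2, 13, 30, 30, 19]. The pivot is placed at index 3. All elements to the left of the pivot are <= 13, and all elements to the right are > 13.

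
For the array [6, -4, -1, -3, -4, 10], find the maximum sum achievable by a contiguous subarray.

Using Kadane's algorithm on [6, -4, -1, -3, -4, 10]:

Scanning through the array:
Position 1 (value -4): max_ending_here = 2, max_so_far = 6
Position 2 (value -1): max_ending_here = 1, max_so_far = 6
Position 3 (value -3): max_ending_here = -2, max_so_far = 6
Position 4 (value -4): max_ending_here = -4, max_so_far = 6
Position 5 (value 10): max_ending_here = 10, max_so_far = 10

Maximum subarray: [10]
Maximum sum: 10

The maximum subarray is [10] with sum 10. This subarray runs from index 5 to index 5.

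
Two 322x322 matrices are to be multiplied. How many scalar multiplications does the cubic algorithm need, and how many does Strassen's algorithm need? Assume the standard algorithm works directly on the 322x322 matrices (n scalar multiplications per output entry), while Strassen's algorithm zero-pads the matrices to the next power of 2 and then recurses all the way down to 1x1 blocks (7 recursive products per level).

Matrix multiplication for 322x322 matrices:

Strassen's algorithm requires power-of-2 dimensions. Pad 322x322 to 512x512 (next power of 2).

Standard algorithm: 322^3 = 33386248 multiplications
Strassen's algorithm: 7^(log2(512)) = 7^9 = 40353607 multiplications
Difference: 33386248 - 40353607 = -6967359 (Strassen uses MORE here due to padding overhead — for small or just-over-power-of-2 n, padding can outweigh the per-level savings)

Standard: 33386248 multiplications (322^3). Strassen: 40353607 multiplications (7^9, after padding to 512x512). Strassen reduces 8 recursive multiplications to 7 at each level.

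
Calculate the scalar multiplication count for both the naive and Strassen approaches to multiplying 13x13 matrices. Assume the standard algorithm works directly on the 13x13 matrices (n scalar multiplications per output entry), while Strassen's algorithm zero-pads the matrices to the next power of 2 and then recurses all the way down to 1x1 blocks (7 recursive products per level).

Matrix multiplication for 13x13 matrices:

Strassen's algorithm requires power-of-2 dimensions. Pad 13x13 to 16x16 (next power of 2).

Standard algorithm: 13^3 = 2197 multiplications
Strassen's algorithm: 7^(log2(16)) = 7^4 = 2401 multiplications
Difference: 2197 - 2401 = -204 (Strassen uses MORE here due to padding overhead — for small or just-over-power-of-2 n, padding can outweigh the per-level savings)

Standard: 2197 multiplications (13^3). Strassen: 2401 multiplications (7^4, after padding to 16x16). Strassen reduces 8 recursive multiplications to 7 at each level.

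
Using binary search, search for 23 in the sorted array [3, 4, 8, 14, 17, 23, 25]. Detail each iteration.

Binary search for 23 in [3, 4, 8, 14, 17, 23, 25]:

lo=0, hi=6, mid=3, arr[mid]=14 -> 14 < 23, search right half
lo=4, hi=6, mid=5, arr[mid]=23 -> Found target at index 5!

Binary search finds 23 at index 5 after 2 comparisons. The search repeatedly halves the search space by comparing with the middle element.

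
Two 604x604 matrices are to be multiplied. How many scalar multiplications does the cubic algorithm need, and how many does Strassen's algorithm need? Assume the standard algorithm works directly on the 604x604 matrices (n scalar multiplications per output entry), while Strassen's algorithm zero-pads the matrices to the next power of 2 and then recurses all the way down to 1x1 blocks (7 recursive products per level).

Matrix multiplication for 604x604 matrices:

Strassen's algorithm requires power-of-2 dimensions. Pad 604x604 to 1024x1024 (next power of 2).

Standard algorithm: 604^3 = 220348864 multiplications
Strassen's algorithm: 7^(log2(1024)) = 7^10 = 282475249 multiplications
Difference: 220348864 - 282475249 = -62126385 (Strassen uses MORE here due to padding overhead — for small or just-over-power-of-2 n, padding can outweigh the per-level savings)

Standard: 220348864 multiplications (604^3). Strassen: 282475249 multiplications (7^10, after padding to 1024x1024). Strassen reduces 8 recursive multiplications to 7 at each level.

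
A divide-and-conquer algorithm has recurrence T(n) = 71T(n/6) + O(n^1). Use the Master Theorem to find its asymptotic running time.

Master Theorem for T(n) = 71T(n/6) + O(n^1):

a = 71, b = 6, c = 1
log_b(a) = log_6(71) = 2.3790

Case 1: c = 1 < log_6(71) = 2.3790
T(n) = O(n^(log_6 71))

For T(n) = 71T(n/6) + O(n^1): log_6(71) = 2.3790. This is Case 1 of the Master Theorem (c < log_b(a), work dominated by leaves), giving O(n^(log_6 71)).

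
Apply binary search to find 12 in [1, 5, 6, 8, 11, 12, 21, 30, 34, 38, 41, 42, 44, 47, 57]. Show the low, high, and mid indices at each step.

Binary search for 12 in [1, 5, 6, 8, 11, 12, 21, 30, 34, 38, 41, 42, 44, 47, 57]:

lo=0, hi=14, mid=7, arr[mid]=30 -> 30 > 12, search left half
lo=0, hi=6, mid=3, arr[mid]=8 -> 8 < 12, search right half
lo=4, hi=6, mid=5, arr[mid]=12 -> Found target at index 5!

Binary search finds 12 at index 5 after 3 comparisons. The search repeatedly halves the search space by comparing with the middle element.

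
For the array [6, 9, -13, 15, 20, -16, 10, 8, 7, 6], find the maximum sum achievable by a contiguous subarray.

Using Kadane's algorithm on [6, 9, -13, 15, 20, -16, 10, 8, 7, 6]:

Scanning through the array:
Position 1 (value 9): max_ending_here = 15, max_so_far = 15
Position 2 (value -13): max_ending_here = 2, max_so_far = 15
Position 3 (value 15): max_ending_here = 17, max_so_far = 17
Position 4 (value 20): max_ending_here = 37, max_so_far = 37
Position 5 (value -16): max_ending_here = 21, max_so_far = 37
Position 6 (value 10): max_ending_here = 31, max_so_far = 37
Position 7 (value 8): max_ending_here = 39, max_so_far = 39
Position 8 (value 7): max_ending_here = 46, max_so_far = 46
Position 9 (value 6): max_ending_here = 52, max_so_far = 52

Maximum subarray: [6, 9, -13, 15, 20, -16, 10, 8, 7, 6]
Maximum sum: 52

The maximum subarray is [6, 9, -13, 15, 20, -16, 10, 8, 7, 6] with sum 52. This subarray runs from index 0 to index 9.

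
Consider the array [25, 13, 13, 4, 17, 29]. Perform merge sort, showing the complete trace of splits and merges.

Merge sort trace:

Split: [25, 13, 13, 4, 17, 29] -> [25, 13, 13] and [4, 17, 29]
  Split: [25, 13, 13] -> [25] and [13, 13]
    Split: [13, 13] -> [13] and [13]
    Merge: [13] + [13] -> [13, 13]
  Merge: [25] + [13, 13] -> [13, 13, 25]
  Split: [4, 17, 29] -> [4] and [17, 29]
    Split: [17, 29] -> [17] and [29]
    Merge: [17] + [29] -> [17, 29]
  Merge: [4] + [17, 29] -> [4, 17, 29]
Merge: [13, 13, 25] + [4, 17, 29] -> [4, 13, 13, 17, 25, 29]

Final sorted array: [4, 13, 13, 17, 25, 29]

The merge sort proceeds by recursively splitting the array and merging sorted halves.
After all merges, the sorted array is [4, 13, 13, 17, 25, 29].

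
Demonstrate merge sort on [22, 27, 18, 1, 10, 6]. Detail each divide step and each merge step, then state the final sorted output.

Merge sort trace:

Split: [22, 27, 18, 1, 10, 6] -> [22, 27, 18] and [1, 10, 6]
  Split: [22, 27, 18] -> [22] and [27, 18]
    Split: [27, 18] -> [27] and [18]
    Merge: [27] + [18] -> [18, 27]
  Merge: [22] + [18, 27] -> [18, 22, 27]
  Split: [1, 10, 6] -> [1] and [10, 6]
    Split: [10, 6] -> [10] and [6]
    Merge: [10] + [6] -> [6, 10]
  Merge: [1] + [6, 10] -> [1, 6, 10]
Merge: [18, 22, 27] + [1, 6, 10] -> [1, 6, 10, 18, 22, 27]

Final sorted array: [1, 6, 10, 18, 22, 27]

The merge sort proceeds by recursively splitting the array and merging sorted halves.
After all merges, the sorted array is [1, 6, 10, 18, 22, 27].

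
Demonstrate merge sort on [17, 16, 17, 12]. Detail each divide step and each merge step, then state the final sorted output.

Merge sort trace:

Split: [17, 16, 17, 12] -> [17, 16] and [17, 12]
  Split: [17, 16] -> [17] and [16]
  Merge: [17] + [16] -> [16, 17]
  Split: [17, 12] -> [17] and [12]
  Merge: [17] + [12] -> [12, 17]
Merge: [16, 17] + [12, 17] -> [12, 16, 17, 17]

Final sorted array: [12, 16, 17, 17]

The merge sort proceeds by recursively splitting the array and merging sorted halves.
After all merges, the sorted array is [12, 16, 17, 17].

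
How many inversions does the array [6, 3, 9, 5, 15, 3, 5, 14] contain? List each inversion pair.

Finding inversions in [6, 3, 9, 5, 15, 3, 5, 14]:

(0, 1): arr[0]=6 > arr[1]=3
(0, 3): arr[0]=6 > arr[3]=5
(0, 5): arr[0]=6 > arr[5]=3
(0, 6): arr[0]=6 > arr[6]=5
(2, 3): arr[2]=9 > arr[3]=5
(2, 5): arr[2]=9 > arr[5]=3
(2, 6): arr[2]=9 > arr[6]=5
(3, 5): arr[3]=5 > arr[5]=3
(4, 5): arr[4]=15 > arr[5]=3
(4, 6): arr[4]=15 > arr[6]=5
(4, 7): arr[4]=15 > arr[7]=14

Total inversions: 11

The array has 11 inversion(s): (0,1), (0,3), (0,5), (0,6), (2,3), (2,5), (2,6), (3,5), (4,5), (4,6), (4,7). Each pair (i,j) satisfies i < j and arr[i] > arr[j].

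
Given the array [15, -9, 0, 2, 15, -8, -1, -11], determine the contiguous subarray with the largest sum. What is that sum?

Using Kadane's algorithm on [15, -9, 0, 2, 15, -8, -1, -11]:

Scanning through the array:
Position 1 (value -9): max_ending_here = 6, max_so_far = 15
Position 2 (value 0): max_ending_here = 6, max_so_far = 15
Position 3 (value 2): max_ending_here = 8, max_so_far = 15
Position 4 (value 15): max_ending_here = 23, max_so_far = 23
Position 5 (value -8): max_ending_here = 15, max_so_far = 23
Position 6 (value -1): max_ending_here = 14, max_so_far = 23
Position 7 (value -11): max_ending_here = 3, max_so_far = 23

Maximum subarray: [15, -9, 0, 2, 15]
Maximum sum: 23

The maximum subarray is [15, -9, 0, 2, 15] with sum 23. This subarray runs from index 0 to index 4.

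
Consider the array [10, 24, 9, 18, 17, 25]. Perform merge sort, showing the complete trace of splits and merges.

Merge sort trace:

Split: [10, 24, 9, 18, 17, 25] -> [10, 24, 9] and [18, 17, 25]
  Split: [10, 24, 9] -> [10] and [24, 9]
    Split: [24, 9] -> [24] and [9]
    Merge: [24] + [9] -> [9, 24]
  Merge: [10] + [9, 24] -> [9, 10, 24]
  Split: [18, 17, 25] -> [18] and [17, 25]
    Split: [17, 25] -> [17] and [25]
    Merge: [17] + [25] -> [17, 25]
  Merge: [18] + [17, 25] -> [17, 18, 25]
Merge: [9, 10, 24] + [17, 18, 25] -> [9, 10, 17, 18, 24, 25]

Final sorted array: [9, 10, 17, 18, 24, 25]

The merge sort proceeds by recursively splitting the array and merging sorted halves.
After all merges, the sorted array is [9, 10, 17, 18, 24, 25].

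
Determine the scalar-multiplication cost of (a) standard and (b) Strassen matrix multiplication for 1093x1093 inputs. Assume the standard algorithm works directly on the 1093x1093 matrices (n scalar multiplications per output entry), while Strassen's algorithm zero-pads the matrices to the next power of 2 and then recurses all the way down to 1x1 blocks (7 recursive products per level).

Matrix multiplication for 1093x1093 matrices:

Strassen's algorithm requires power-of-2 dimensions. Pad 1093x1093 to 2048x2048 (next power of 2).

Standard algorithm: 1093^3 = 1305751357 multiplications
Strassen's algorithm: 7^(log2(2048)) = 7^11 = 1977326743 multiplications
Difference: 1305751357 - 1977326743 = -671575386 (Strassen uses MORE here due to padding overhead — for small or just-over-power-of-2 n, padding can outweigh the per-level savings)

Standard: 1305751357 multiplications (1093^3). Strassen: 1977326743 multiplications (7^11, after padding to 2048x2048). Strassen reduces 8 recursive multiplications to 7 at each level.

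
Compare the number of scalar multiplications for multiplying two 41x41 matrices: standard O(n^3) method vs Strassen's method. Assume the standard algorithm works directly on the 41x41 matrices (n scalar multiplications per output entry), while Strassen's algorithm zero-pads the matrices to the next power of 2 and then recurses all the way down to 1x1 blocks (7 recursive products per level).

Matrix multiplication for 41x41 matrices:

Strassen's algorithm requires power-of-2 dimensions. Pad 41x41 to 64x64 (next power of 2).

Standard algorithm: 41^3 = 68921 multiplications
Strassen's algorithm: 7^(log2(64)) = 7^6 = 117649 multiplications
Difference: 68921 - 117649 = -48728 (Strassen uses MORE here due to padding overhead — for small or just-over-power-of-2 n, padding can outweigh the per-level savings)

Standard: 68921 multiplications (41^3). Strassen: 117649 multiplications (7^6, after padding to 64x64). Strassen reduces 8 recursive multiplications to 7 at each level.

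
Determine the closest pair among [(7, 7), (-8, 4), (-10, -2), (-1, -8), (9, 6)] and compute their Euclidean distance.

Computing all pairwise distances among 5 points:

d((7, 7), (-8, 4)) = 15.2971
d((7, 7), (-10, -2)) = 19.2354
d((7, 7), (-1, -8)) = 17.0
d((7, 7), (9, 6)) = 2.2361 <-- minimum
d((-8, 4), (-10, -2)) = 6.3246
d((-8, 4), (-1, -8)) = 13.8924
d((-8, 4), (9, 6)) = 17.1172
d((-10, -2), (-1, -8)) = 10.8167
d((-10, -2), (9, 6)) = 20.6155
d((-1, -8), (9, 6)) = 17.2047

Closest pair: (7, 7) and (9, 6) with distance 2.2361

The closest pair is (7, 7) and (9, 6) with Euclidean distance 2.2361. For 5 points, brute-force pairwise comparison is shown above. For large n, the divide-and-conquer algorithm (sort by x, recurse on halves, check the dividing strip) achieves O(n log n).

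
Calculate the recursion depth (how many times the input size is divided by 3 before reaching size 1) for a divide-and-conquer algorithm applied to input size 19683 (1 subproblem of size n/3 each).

For divide and conquer with division factor 3:

Problem sizes at each level:
Level 0: 19683
Level 1: 6561
Level 2: 2187
Level 3: 729
Level 4: 243
Level 5: 81
Level 6: 27
Level 7: 9
Level 8: 3
Level 9: 1

The root is level 0 and the size-1 base case is level 9 (the tree spans levels 0 through 9, i.e. 10 levels counting the root), so the depth is the number of divisions: log_3(19683) = 9

The recursion tree depth is log_3(19683) = 9. At each level, the problem size is divided by 3, so it takes 9 divisions to reduce to a base case of size 1. The algorithm makes 1 recursive call at each level.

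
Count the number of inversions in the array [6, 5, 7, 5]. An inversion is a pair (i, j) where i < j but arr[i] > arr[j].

Finding inversions in [6, 5, 7, 5]:

(0, 1): arr[0]=6 > arr[1]=5
(0, 3): arr[0]=6 > arr[3]=5
(2, 3): arr[2]=7 > arr[3]=5

Total inversions: 3

The array has 3 inversion(s): (0,1), (0,3), (2,3). Each pair (i,j) satisfies i < j and arr[i] > arr[j].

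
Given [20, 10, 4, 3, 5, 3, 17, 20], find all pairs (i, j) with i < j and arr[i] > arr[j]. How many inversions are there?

Finding inversions in [20, 10, 4, 3, 5, 3, 17, 20]:

(0, 1): arr[0]=20 > arr[1]=10
(0, 2): arr[0]=20 > arr[2]=4
(0, 3): arr[0]=20 > arr[3]=3
(0, 4): arr[0]=20 > arr[4]=5
(0, 5): arr[0]=20 > arr[5]=3
(0, 6): arr[0]=20 > arr[6]=17
(1, 2): arr[1]=10 > arr[2]=4
(1, 3): arr[1]=10 > arr[3]=3
(1, 4): arr[1]=10 > arr[4]=5
(1, 5): arr[1]=10 > arr[5]=3
(2, 3): arr[2]=4 > arr[3]=3
(2, 5): arr[2]=4 > arr[5]=3
(4, 5): arr[4]=5 > arr[5]=3

Total inversions: 13

The array has 13 inversion(s): (0,1), (0,2), (0,3), (0,4), (0,5), (0,6), (1,2), (1,3), (1,4), (1,5), (2,3), (2,5), (4,5). Each pair (i,j) satisfies i < j and arr[i] > arr[j].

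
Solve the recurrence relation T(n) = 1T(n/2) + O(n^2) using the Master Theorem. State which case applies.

Master Theorem for T(n) = 1T(n/2) + O(n^2):

a = 1, b = 2, c = 2
log_b(a) = log_2(1) = 0.0000

Case 3: c = 2 > log_2(1) = 0.0000
T(n) = O(n^2) = O(n^2)

For T(n) = 1T(n/2) + O(n^2): log_2(1) = 0.0000. This is Case 3 of the Master Theorem (c > log_b(a), work dominated by root), giving O(n^2).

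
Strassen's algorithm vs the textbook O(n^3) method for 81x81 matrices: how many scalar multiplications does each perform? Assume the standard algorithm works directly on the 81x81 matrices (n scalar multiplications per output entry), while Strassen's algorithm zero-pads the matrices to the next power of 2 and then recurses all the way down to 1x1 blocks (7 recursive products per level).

Matrix multiplication for 81x81 matrices:

Strassen's algorithm requires power-of-2 dimensions. Pad 81x81 to 128x128 (next power of 2).

Standard algorithm: 81^3 = 531441 multiplications
Strassen's algorithm: 7^(log2(128)) = 7^7 = 823543 multiplications
Difference: 531441 - 823543 = -292102 (Strassen uses MORE here due to padding overhead — for small or just-over-power-of-2 n, padding can outweigh the per-level savings)

Standard: 531441 multiplications (81^3). Strassen: 823543 multiplications (7^7, after padding to 128x128). Strassen reduces 8 recursive multiplications to 7 at each level.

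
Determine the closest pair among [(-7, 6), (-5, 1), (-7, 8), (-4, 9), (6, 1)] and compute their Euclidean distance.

Computing all pairwise distances among 5 points:

d((-7, 6), (-5, 1)) = 5.3852
d((-7, 6), (-7, 8)) = 2.0 <-- minimum
d((-7, 6), (-4, 9)) = 4.2426
d((-7, 6), (6, 1)) = 13.9284
d((-5, 1), (-7, 8)) = 7.2801
d((-5, 1), (-4, 9)) = 8.0623
d((-5, 1), (6, 1)) = 11.0
d((-7, 8), (-4, 9)) = 3.1623
d((-7, 8), (6, 1)) = 14.7648
d((-4, 9), (6, 1)) = 12.8062

Closest pair: (-7, 6) and (-7, 8) with distance 2.0

The closest pair is (-7, 6) and (-7, 8) with Euclidean distance 2.0. For 5 points, brute-force pairwise comparison is shown above. For large n, the divide-and-conquer algorithm (sort by x, recurse on halves, check the dividing strip) achieves O(n log n).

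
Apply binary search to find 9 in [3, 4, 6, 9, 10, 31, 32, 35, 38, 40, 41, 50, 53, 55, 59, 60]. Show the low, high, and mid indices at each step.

Binary search for 9 in [3, 4, 6, 9, 10, 31, 32, 35, 38, 40, 41, 50, 53, 55, 59, 60]:

lo=0, hi=15, mid=7, arr[mid]=35 -> 35 > 9, search left half
lo=0, hi=6, mid=3, arr[mid]=9 -> Found target at index 3!

Binary search finds 9 at index 3 after 2 comparisons. The search repeatedly halves the search space by comparing with the middle element.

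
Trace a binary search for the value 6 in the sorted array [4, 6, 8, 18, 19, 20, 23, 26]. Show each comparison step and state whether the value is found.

Binary search for 6 in [4, 6, 8, 18, 19, 20, 23, 26]:

lo=0, hi=7, mid=3, arr[mid]=18 -> 18 > 6, search left half
lo=0, hi=2, mid=1, arr[mid]=6 -> Found target at index 1!

Binary search finds 6 at index 1 after 2 comparisons. The search repeatedly halves the search space by comparing with the middle element.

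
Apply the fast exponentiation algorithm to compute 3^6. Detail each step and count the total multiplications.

Computing 3^6 by squaring (build up from 3^1; each line after the first costs one multiplication):

3^1 = 3
3^2 = (3^1)^2 = 3^2 = 9
3^3 = 3 * 3^2 = 3 * 9 = 27
3^6 = (3^3)^2 = 27^2 = 729

Result: 729
Multiplications needed: 3 (3 lines after 3^1)

3^6 = 729. Using exponentiation by squaring, this requires 3 multiplications. The key idea: if the exponent is even, square the half-power; if odd, multiply by the base once.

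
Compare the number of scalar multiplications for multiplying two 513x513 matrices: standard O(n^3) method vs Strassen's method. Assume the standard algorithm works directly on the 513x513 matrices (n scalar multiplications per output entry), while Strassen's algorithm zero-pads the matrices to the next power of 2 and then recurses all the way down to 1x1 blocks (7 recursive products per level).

Matrix multiplication for 513x513 matrices:

Strassen's algorithm requires power-of-2 dimensions. Pad 513x513 to 1024x1024 (next power of 2).

Standard algorithm: 513^3 = 135005697 multiplications
Strassen's algorithm: 7^(log2(1024)) = 7^10 = 282475249 multiplications
Difference: 135005697 - 282475249 = -147469552 (Strassen uses MORE here due to padding overhead — for small or just-over-power-of-2 n, padding can outweigh the per-level savings)

Standard: 135005697 multiplications (513^3). Strassen: 282475249 multiplications (7^10, after padding to 1024x1024). Strassen reduces 8 recursive multiplications to 7 at each level.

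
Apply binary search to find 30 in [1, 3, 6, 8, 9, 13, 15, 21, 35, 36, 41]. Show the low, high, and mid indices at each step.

Binary search for 30 in [1, 3, 6, 8, 9, 13, 15, 21, 35, 36, 41]:

lo=0, hi=10, mid=5, arr[mid]=13 -> 13 < 30, search right half
lo=6, hi=10, mid=8, arr[mid]=35 -> 35 > 30, search left half
lo=6, hi=7, mid=6, arr[mid]=15 -> 15 < 30, search right half
lo=7, hi=7, mid=7, arr[mid]=21 -> 21 < 30, search right half
lo=8 > hi=7, target 30 not found

Binary search determines that 30 is not in the array after 4 comparisons. The search space was exhausted without finding the target.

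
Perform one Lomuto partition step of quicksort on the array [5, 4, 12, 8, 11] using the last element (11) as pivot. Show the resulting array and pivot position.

Lomuto partition with pivot = 11:

Initial array: [5, 4, 12, 8, 11]

arr[0]=5 <= 11: swap with position 0, array becomes [5, 4, 12, 8, 11]
arr[1]=4 <= 11: swap with position 1, array becomes [5, 4, 12, 8, 11]
arr[2]=12 > 11: no swap
arr[3]=8 <= 11: swap with position 2, array becomes [5, 4, 8, 12, 11]

Place pivot at position 3: [5, 4, 8, 11, 12]
Pivot position: 3

After partitioning with pivot 11, the array becomes [5, 4, 8, 11, 12]. The pivot is placed at index 3. All elements to the left of the pivot are <= 11, and all elements to the right are > 11.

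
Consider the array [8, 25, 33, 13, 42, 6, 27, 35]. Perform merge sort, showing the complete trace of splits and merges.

Merge sort trace:

Split: [8, 25, 33, 13, 42, 6, 27, 35] -> [8, 25, 33, 13] and [42, 6, 27, 35]
  Split: [8, 25, 33, 13] -> [8, 25] and [33, 13]
    Split: [8, 25] -> [8] and [25]
    Merge: [8] + [25] -> [8, 25]
    Split: [33, 13] -> [33] and [13]
    Merge: [33] + [13] -> [13, 33]
  Merge: [8, 25] + [13, 33] -> [8, 13, 25, 33]
  Split: [42, 6, 27, 35] -> [42, 6] and [27, 35]
    Split: [42, 6] -> [42] and [6]
    Merge: [42] + [6] -> [6, 42]
    Split: [27, 35] -> [27] and [35]
    Merge: [27] + [35] -> [27, 35]
  Merge: [6, 42] + [27, 35] -> [6, 27, 35, 42]
Merge: [8, 13, 25, 33] + [6, 27, 35, 42] -> [6, 8, 13, 25, 27, 33, 35, 42]

Final sorted array: [6, 8, 13, 25, 27, 33, 35, 42]

The merge sort proceeds by recursively splitting the array and merging sorted halves.
After all merges, the sorted array is [6, 8, 13, 25, 27, 33, 35, 42].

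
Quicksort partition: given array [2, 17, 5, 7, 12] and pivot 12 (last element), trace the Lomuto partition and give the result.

Lomuto partition with pivot = 12:

Initial array: [2, 17, 5, 7, 12]

arr[0]=2 <= 12: swap with position 0, array becomes [2, 17, 5, 7, 12]
arr[1]=17 > 12: no swap
arr[2]=5 <= 12: swap with position 1, array becomes [2, 5, 17, 7, 12]
arr[3]=7 <= 12: swap with position 2, array becomes [2, 5, 7, 17, 12]

Place pivot at position 3: [2, 5, 7, 12, 17]
Pivot position: 3

After partitioning with pivot 12, the array becomes [2, 5, 7, 12, 17]. The pivot is placed at index 3. All elements to the left of the pivot are <= 12, and all elements to the right are > 12.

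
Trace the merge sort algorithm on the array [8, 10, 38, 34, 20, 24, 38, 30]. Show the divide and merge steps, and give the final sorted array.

Merge sort trace:

Split: [8, 10, 38, 34, 20, 24, 38, 30] -> [8, 10, 38, 34] and [20, 24, 38, 30]
  Split: [8, 10, 38, 34] -> [8, 10] and [38, 34]
    Split: [8, 10] -> [8] and [10]
    Merge: [8] + [10] -> [8, 10]
    Split: [38, 34] -> [38] and [34]
    Merge: [38] + [34] -> [34, 38]
  Merge: [8, 10] + [34, 38] -> [8, 10, 34, 38]
  Split: [20, 24, 38, 30] -> [20, 24] and [38, 30]
    Split: [20, 24] -> [20] and [24]
    Merge: [20] + [24] -> [20, 24]
    Split: [38, 30] -> [38] and [30]
    Merge: [38] + [30] -> [30, 38]
  Merge: [20, 24] + [30, 38] -> [20, 24, 30, 38]
Merge: [8, 10, 34, 38] + [20, 24, 30, 38] -> [8, 10, 20, 24, 30, 34, 38, 38]

Final sorted array: [8, 10, 20, 24, 30, 34, 38, 38]

The merge sort proceeds by recursively splitting the array and merging sorted halves.
After all merges, the sorted array is [8, 10, 20, 24, 30, 34, 38, 38].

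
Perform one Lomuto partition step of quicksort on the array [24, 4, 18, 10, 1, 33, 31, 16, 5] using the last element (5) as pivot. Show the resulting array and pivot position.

Lomuto partition with pivot = 5:

Initial array: [24, 4, 18, 10, 1, 33, 31, 16, 5]

arr[0]=24 > 5: no swap
arr[1]=4 <= 5: swap with position 0, array becomes [4, 24, 18, 10, 1, 33, 31, 16, 5]
arr[2]=18 > 5: no swap
arr[3]=10 > 5: no swap
arr[4]=1 <= 5: swap with position 1, array becomes [4, 1, 18, 10, 24, 33, 31, 16, 5]
arr[5]=33 > 5: no swap
arr[6]=31 > 5: no swap
arr[7]=16 > 5: no swap

Place pivot at position 2: [4, 1, 5, 10, 24, 33, 31, 16, 18]
Pivot position: 2

After partitioning with pivot 5, the array becomes [4, 1, 5, 10, 24, 33, 31, 16, 18]. The pivot is placed at index 2. All elements to the left of the pivot are <= 5, and all elements to the right are > 5.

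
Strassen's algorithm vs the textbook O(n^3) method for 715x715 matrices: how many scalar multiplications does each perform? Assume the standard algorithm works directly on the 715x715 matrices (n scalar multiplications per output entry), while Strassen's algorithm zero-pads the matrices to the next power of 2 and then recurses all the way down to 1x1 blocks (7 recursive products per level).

Matrix multiplication for 715x715 matrices:

Strassen's algorithm requires power-of-2 dimensions. Pad 715x715 to 1024x1024 (next power of 2).

Standard algorithm: 715^3 = 365525875 multiplications
Strassen's algorithm: 7^(log2(1024)) = 7^10 = 282475249 multiplications
Savings: 365525875 - 282475249 = 83050626 multiplications

Standard: 365525875 multiplications (715^3). Strassen: 282475249 multiplications (7^10, after padding to 1024x1024). Strassen reduces 8 recursive multiplications to 7 at each level.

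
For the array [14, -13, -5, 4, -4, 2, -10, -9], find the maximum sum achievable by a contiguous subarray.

Using Kadane's algorithm on [14, -13, -5, 4, -4, 2, -10, -9]:

Scanning through the array:
Position 1 (value -13): max_ending_here = 1, max_so_far = 14
Position 2 (value -5): max_ending_here = -4, max_so_far = 14
Position 3 (value 4): max_ending_here = 4, max_so_far = 14
Position 4 (value -4): max_ending_here = 0, max_so_far = 14
Position 5 (value 2): max_ending_here = 2, max_so_far = 14
Position 6 (value -10): max_ending_here = -8, max_so_far = 14
Position 7 (value -9): max_ending_here = -9, max_so_far = 14

Maximum subarray: [14]
Maximum sum: 14

The maximum subarray is [14] with sum 14. This subarray runs from index 0 to index 0.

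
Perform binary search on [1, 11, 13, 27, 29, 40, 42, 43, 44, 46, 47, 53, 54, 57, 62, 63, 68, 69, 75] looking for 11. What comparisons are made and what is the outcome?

Binary search for 11 in [1, 11, 13, 27, 29, 40, 42, 43, 44, 46, 47, 53, 54, 57, 62, 63, 68, 69, 75]:

lo=0, hi=18, mid=9, arr[mid]=46 -> 46 > 11, search left half
lo=0, hi=8, mid=4, arr[mid]=29 -> 29 > 11, search left half
lo=0, hi=3, mid=1, arr[mid]=11 -> Found target at index 1!

Binary search finds 11 at index 1 after 3 comparisons. The search repeatedly halves the search space by comparing with the middle element.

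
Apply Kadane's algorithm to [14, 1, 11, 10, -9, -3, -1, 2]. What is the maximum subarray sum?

Using Kadane's algorithm on [14, 1, 11, 10, -9, -3, -1, 2]:

Scanning through the array:
Position 1 (value 1): max_ending_here = 15, max_so_far = 15
Position 2 (value 11): max_ending_here = 26, max_so_far = 26
Position 3 (value 10): max_ending_here = 36, max_so_far = 36
Position 4 (value -9): max_ending_here = 27, max_so_far = 36
Position 5 (value -3): max_ending_here = 24, max_so_far = 36
Position 6 (value -1): max_ending_here = 23, max_so_far = 36
Position 7 (value 2): max_ending_here = 25, max_so_far = 36

Maximum subarray: [14, 1, 11, 10]
Maximum sum: 36

The maximum subarray is [14, 1, 11, 10] with sum 36. This subarray runs from index 0 to index 3.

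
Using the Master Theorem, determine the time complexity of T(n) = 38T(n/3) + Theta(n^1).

Master Theorem for T(n) = 38T(n/3) + O(n^1):

a = 38, b = 3, c = 1
log_b(a) = log_3(38) = 3.3111

Case 1: c = 1 < log_3(38) = 3.3111
T(n) = O(n^(log_3 38))

For T(n) = 38T(n/3) + O(n^1): log_3(38) = 3.3111. This is Case 1 of the Master Theorem (c < log_b(a), work dominated by leaves), giving O(n^(log_3 38)).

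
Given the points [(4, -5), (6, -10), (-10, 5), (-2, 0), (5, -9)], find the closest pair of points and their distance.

Computing all pairwise distances among 5 points:

d((4, -5), (6, -10)) = 5.3852
d((4, -5), (-10, 5)) = 17.2047
d((4, -5), (-2, 0)) = 7.8102
d((4, -5), (5, -9)) = 4.1231
d((6, -10), (-10, 5)) = 21.9317
d((6, -10), (-2, 0)) = 12.8062
d((6, -10), (5, -9)) = 1.4142 <-- minimum
d((-10, 5), (-2, 0)) = 9.434
d((-10, 5), (5, -9)) = 20.5183
d((-2, 0), (5, -9)) = 11.4018

Closest pair: (6, -10) and (5, -9) with distance 1.4142

The closest pair is (6, -10) and (5, -9) with Euclidean distance 1.4142. For 5 points, brute-force pairwise comparison is shown above. For large n, the divide-and-conquer algorithm (sort by x, recurse on halves, check the dividing strip) achieves O(n log n).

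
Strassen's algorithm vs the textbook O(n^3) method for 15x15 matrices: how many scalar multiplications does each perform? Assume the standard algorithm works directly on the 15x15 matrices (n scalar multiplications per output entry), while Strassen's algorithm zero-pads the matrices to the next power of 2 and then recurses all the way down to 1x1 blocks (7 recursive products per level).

Matrix multiplication for 15x15 matrices:

Strassen's algorithm requires power-of-2 dimensions. Pad 15x15 to 16x16 (next power of 2).

Standard algorithm: 15^3 = 3375 multiplications
Strassen's algorithm: 7^(log2(16)) = 7^4 = 2401 multiplications
Savings: 3375 - 2401 = 974 multiplications

Standard: 3375 multiplications (15^3). Strassen: 2401 multiplications (7^4, after padding to 16x16). Strassen reduces 8 recursive multiplications to 7 at each level.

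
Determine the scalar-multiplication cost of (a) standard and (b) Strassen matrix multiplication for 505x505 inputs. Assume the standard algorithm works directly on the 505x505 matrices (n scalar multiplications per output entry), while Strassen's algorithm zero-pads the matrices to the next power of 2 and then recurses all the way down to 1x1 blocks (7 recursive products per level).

Matrix multiplication for 505x505 matrices:

Strassen's algorithm requires power-of-2 dimensions. Pad 505x505 to 512x512 (next power of 2).

Standard algorithm: 505^3 = 128787625 multiplications
Strassen's algorithm: 7^(log2(512)) = 7^9 = 40353607 multiplications
Savings: 128787625 - 40353607 = 88434018 multiplications

Standard: 128787625 multiplications (505^3). Strassen: 40353607 multiplications (7^9, after padding to 512x512). Strassen reduces 8 recursive multiplications to 7 at each level.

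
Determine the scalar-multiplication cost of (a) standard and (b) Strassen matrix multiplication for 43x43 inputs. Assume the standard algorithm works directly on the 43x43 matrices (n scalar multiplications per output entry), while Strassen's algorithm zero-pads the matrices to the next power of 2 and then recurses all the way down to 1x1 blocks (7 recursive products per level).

Matrix multiplication for 43x43 matrices:

Strassen's algorithm requires power-of-2 dimensions. Pad 43x43 to 64x64 (next power of 2).

Standard algorithm: 43^3 = 79507 multiplications
Strassen's algorithm: 7^(log2(64)) = 7^6 = 117649 multiplications
Difference: 79507 - 117649 = -38142 (Strassen uses MORE here due to padding overhead — for small or just-over-power-of-2 n, padding can outweigh the per-level savings)

Standard: 79507 multiplications (43^3). Strassen: 117649 multiplications (7^6, after padding to 64x64). Strassen reduces 8 recursive multiplications to 7 at each level.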